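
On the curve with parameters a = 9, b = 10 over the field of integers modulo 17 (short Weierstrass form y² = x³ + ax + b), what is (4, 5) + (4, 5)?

tangent at (4, 5): λ = (3·4² + 9)/(2·5) ≡ 6/10. 10⁻¹ ≡ 12 (mod 17), so λ ≡ 6·12 ≡ 4.
  x = λ² - 4 - 4 = 16 - 8 ≡ 8; y = λ·(4 - 8) - 5 ≡ 13. → (8, 13)

(8, 13)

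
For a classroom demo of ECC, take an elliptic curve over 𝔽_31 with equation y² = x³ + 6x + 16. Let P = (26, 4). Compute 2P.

tangent at (26, 4): λ = (3·26² + 6)/(2·4) ≡ 19/8. 8⁻¹ ≡ 4 (mod 31), so λ ≡ 19·4 ≡ 14.
  x = λ² - 26 - 26 = 196 - 52 ≡ 20; y = λ·(26 - 20) - 4 ≡ 18. → (20, 18)

(20, 18)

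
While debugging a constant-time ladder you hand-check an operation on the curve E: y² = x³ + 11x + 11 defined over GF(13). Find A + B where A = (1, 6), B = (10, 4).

(12, 8)

(1, 6) + (10, 4). λ = (4 - 6)/(10 - 1) ≡ 11/9 mod 13. 9⁻¹ ≡ 3 (mod 13), so λ ≡ 7.
  x = λ² - 1 - 10 = 49 - 11 ≡ 12; y = λ·(1 - 12) - 6 ≡ 8. → (12, 8)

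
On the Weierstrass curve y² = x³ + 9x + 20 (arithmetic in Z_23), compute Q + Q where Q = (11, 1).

tangent at (11, 1): λ = (3·11² + 9)/(2·1) ≡ 4/2. 2⁻¹ ≡ 12 (mod 23) since 2·12 = 24 ≡ 1, so λ ≡ 4·12 ≡ 2.
  x = λ² - 11 - 11 = 4 - 22 ≡ 5; y = λ·(11 - 5) - 1 ≡ 11. → (5, 11)

(5, 11)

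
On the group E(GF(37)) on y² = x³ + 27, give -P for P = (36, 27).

(36, 10)

-(36, 27) = (36, -27 mod 37) = (36, 10).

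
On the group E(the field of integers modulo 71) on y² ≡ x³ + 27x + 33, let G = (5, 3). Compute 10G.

(31, 29)

Repeated addition: build up to 10G.
2G: tangent at (5, 3): λ = (3·5² + 27)/(2·3) ≡ 31/6. 6⁻¹ ≡ 12 (mod 71), so λ ≡ 31·12 ≡ 17.
  x = λ² - 5 - 5 = 289 - 10 ≡ 66; y = λ·(5 - 66) - 3 ≡ 25. → (66, 25)
3G: (66, 25) + (5, 3). λ = (3 - 25)/(5 - 66) ≡ 49/10 mod 71. 10⁻¹ ≡ 64 (mod 71) since 10·64 = 640 ≡ 1, so λ ≡ 12.
  x = λ² - 66 - 5 = 144 - 71 ≡ 2; y = λ·(66 - 2) - 25 ≡ 33. → (2, 33)
4G: (2, 33) + (5, 3). λ = (3 - 33)/(5 - 2) ≡ 41/3 mod 71. 3⁻¹ ≡ 24 (mod 71), so λ ≡ 61.
  x = λ² - 2 - 5 = 3721 - 7 ≡ 22; y = λ·(2 - 22) - 33 ≡ 25. → (22, 25)
5G: (22, 25) + (5, 3). λ = (3 - 25)/(5 - 22) ≡ 49/54 mod 71. 54⁻¹ ≡ 25 (mod 71), so λ ≡ 18.
  x = λ² - 22 - 5 = 324 - 27 ≡ 13; y = λ·(22 - 13) - 25 ≡ 66. → (13, 66)
6G: (13, 66) + (5, 3). λ = (3 - 66)/(5 - 13) ≡ 8/63 mod 71. 63⁻¹ ≡ 62 (mod 71), so λ ≡ 70.
  x = λ² - 13 - 5 = 4900 - 18 ≡ 54; y = λ·(13 - 54) - 66 ≡ 46. → (54, 46)
7G: (54, 46) + (5, 3). λ = (3 - 46)/(5 - 54) ≡ 28/22 mod 71. 22⁻¹ ≡ 42 (mod 71) since 22·42 = 924 ≡ 1, so λ ≡ 40.
  x = λ² - 54 - 5 = 1600 - 59 ≡ 50; y = λ·(54 - 50) - 46 ≡ 43. → (50, 43)
8G: (50, 43) + (5, 3). λ = (3 - 43)/(5 - 50) ≡ 31/26 mod 71. 26⁻¹ ≡ 41 (mod 71) since 26·41 = 1066 ≡ 1, so λ ≡ 64.
  x = λ² - 50 - 5 = 4096 - 55 ≡ 65; y = λ·(50 - 65) - 43 ≡ 62. → (65, 62)
9G: (65, 62) + (5, 3). λ = (3 - 62)/(5 - 65) ≡ 12/11 mod 71. 11⁻¹ ≡ 13 (mod 71) since 11·13 = 143 ≡ 1, so λ ≡ 14.
  x = λ² - 65 - 5 = 196 - 70 ≡ 55; y = λ·(65 - 55) - 62 ≡ 7. → (55, 7)
10G: (55, 7) + (5, 3). λ = (3 - 7)/(5 - 55) ≡ 67/21 mod 71. 21⁻¹ ≡ 44 (mod 71) since 21·44 = 924 ≡ 1, so λ ≡ 37.
  x = λ² - 55 - 5 = 1369 - 60 ≡ 31; y = λ·(55 - 31) - 7 ≡ 29. → (31, 29)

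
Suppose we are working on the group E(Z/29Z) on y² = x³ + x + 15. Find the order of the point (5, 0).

2

2P: (5, 0) + (5, 0): same x and y₁ ≡ -y₂, so the sum is O.
2P = O, so the order is 2.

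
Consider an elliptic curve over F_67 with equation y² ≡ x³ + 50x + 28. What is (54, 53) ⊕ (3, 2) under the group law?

(54, 53) + (3, 2). λ = (2 - 53)/(3 - 54) ≡ 16/16 mod 67. 16⁻¹ ≡ 21 (mod 67) since 16·21 = 336 ≡ 1, so λ ≡ 1.
  x = λ² - 54 - 3 = 1 - 57 ≡ 11; y = λ·(54 - 11) - 53 ≡ 57. → (11, 57)

(11, 57)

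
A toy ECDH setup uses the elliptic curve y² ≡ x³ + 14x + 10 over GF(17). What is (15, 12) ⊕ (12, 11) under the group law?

(9, 7)

(15, 12) + (12, 11). λ = (11 - 12)/(12 - 15) ≡ 16/14 mod 17. 14⁻¹ ≡ 11 (mod 17) since 14·11 = 154 ≡ 1, so λ ≡ 6.
  x = λ² - 15 - 12 = 36 - 27 ≡ 9; y = λ·(15 - 9) - 12 ≡ 7. → (9, 7)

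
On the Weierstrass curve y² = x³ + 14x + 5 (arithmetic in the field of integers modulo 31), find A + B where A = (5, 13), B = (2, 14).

(5, 13) + (2, 14). λ = (14 - 13)/(2 - 5) ≡ 1/28 mod 31. 28⁻¹ ≡ 10 (mod 31) since 28·10 = 280 ≡ 1, so λ ≡ 10.
  x = λ² - 5 - 2 = 100 - 7 ≡ 0; y = λ·(5 - 0) - 13 ≡ 6. → (0, 6)

(0, 6)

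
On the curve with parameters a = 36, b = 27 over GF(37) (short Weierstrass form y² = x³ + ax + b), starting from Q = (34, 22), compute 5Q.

(36, 8)

Double-and-add on 5 = (101)₂. Start with Q = (34, 22) for the leading 1-bit.
double: tangent at (34, 22): λ = (3·34² + 36)/(2·22) ≡ 26/7. 7⁻¹ ≡ 16 (mod 37) since 7·16 = 112 ≡ 1, so λ ≡ 26·16 ≡ 9.
  x = λ² - 34 - 34 = 81 - 68 ≡ 13; y = λ·(34 - 13) - 22 ≡ 19. → (13, 19)
double: tangent at (13, 19): λ = (3·13² + 36)/(2·19) ≡ 25/1. 1⁻¹ ≡ 1 (mod 37) since 1·1 = 1 ≡ 1, so λ ≡ 25·1 ≡ 25.
  x = λ² - 13 - 13 = 625 - 26 ≡ 7; y = λ·(13 - 7) - 19 ≡ 20. → (7, 20)
add Q: (7, 20) + (34, 22). λ = (22 - 20)/(34 - 7) ≡ 2/27 mod 37. 27⁻¹ ≡ 11 (mod 37) since 27·11 = 297 ≡ 1, so λ ≡ 22.
  x = λ² - 7 - 34 = 484 - 41 ≡ 36; y = λ·(7 - 36) - 20 ≡ 8. → (36, 8)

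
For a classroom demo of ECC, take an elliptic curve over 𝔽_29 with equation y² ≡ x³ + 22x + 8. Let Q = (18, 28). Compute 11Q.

Repeated addition: build up to 11Q.
2Q: tangent at (18, 28): λ = (3·18² + 22)/(2·28) ≡ 8/27. 27⁻¹ ≡ 14 (mod 29) since 27·14 = 378 ≡ 1, so λ ≡ 8·14 ≡ 25.
  x = λ² - 18 - 18 = 625 - 36 ≡ 9; y = λ·(18 - 9) - 28 ≡ 23. → (9, 23)
3Q: (9, 23) + (18, 28). λ = (28 - 23)/(18 - 9) ≡ 5/9 mod 29. 9⁻¹ ≡ 13 (mod 29), so λ ≡ 7.
  x = λ² - 9 - 18 = 49 - 27 ≡ 22; y = λ·(9 - 22) - 23 ≡ 2. → (22, 2)
4Q: (22, 2) + (18, 28). λ = (28 - 2)/(18 - 22) ≡ 26/25 mod 29. 25⁻¹ ≡ 7 (mod 29) since 25·7 = 175 ≡ 1, so λ ≡ 8.
  x = λ² - 22 - 18 = 64 - 40 ≡ 24; y = λ·(22 - 24) - 2 ≡ 11. → (24, 11)
5Q: (24, 11) + (18, 28). λ = (28 - 11)/(18 - 24) ≡ 17/23 mod 29. 23⁻¹ ≡ 24 (mod 29), so λ ≡ 2.
  x = λ² - 24 - 18 = 4 - 42 ≡ 20; y = λ·(24 - 20) - 11 ≡ 26. → (20, 26)
6Q: (20, 26) + (18, 28). λ = (28 - 26)/(18 - 20) ≡ 2/27 mod 29. 27⁻¹ ≡ 14 (mod 29), so λ ≡ 28.
  x = λ² - 20 - 18 = 784 - 38 ≡ 21; y = λ·(20 - 21) - 26 ≡ 4. → (21, 4)
7Q: (21, 4) + (18, 28). λ = (28 - 4)/(18 - 21) ≡ 24/26 mod 29. 26⁻¹ ≡ 19 (mod 29), so λ ≡ 21.
  x = λ² - 21 - 18 = 441 - 39 ≡ 25; y = λ·(21 - 25) - 4 ≡ 28. → (25, 28)
8Q: (25, 28) + (18, 28). λ = (28 - 28)/(18 - 25) ≡ 0/22 mod 29. 22⁻¹ ≡ 4 (mod 29) since 22·4 = 88 ≡ 1, so λ ≡ 0.
  x = λ² - 25 - 18 = 0 - 43 ≡ 15; y = λ·(25 - 15) - 28 ≡ 1. → (15, 1)
9Q: (15, 1) + (18, 28). λ = (28 - 1)/(18 - 15) ≡ 27/3 mod 29. 3⁻¹ ≡ 10 (mod 29) since 3·10 = 30 ≡ 1, so λ ≡ 9.
  x = λ² - 15 - 18 = 81 - 33 ≡ 19; y = λ·(15 - 19) - 1 ≡ 21. → (19, 21)
10Q: (19, 21) + (18, 28). λ = (28 - 21)/(18 - 19) ≡ 7/28 mod 29. 28⁻¹ ≡ 28 (mod 29) since 28·28 = 784 ≡ 1, so λ ≡ 22.
  x = λ² - 19 - 18 = 484 - 37 ≡ 12; y = λ·(19 - 12) - 21 ≡ 17. → (12, 17)
11Q: (12, 17) + (18, 28). λ = (28 - 17)/(18 - 12) ≡ 11/6 mod 29. 6⁻¹ ≡ 5 (mod 29), so λ ≡ 26.
  x = λ² - 12 - 18 = 676 - 30 ≡ 8; y = λ·(12 - 8) - 17 ≡ 0. → (8, 0)

(8, 0)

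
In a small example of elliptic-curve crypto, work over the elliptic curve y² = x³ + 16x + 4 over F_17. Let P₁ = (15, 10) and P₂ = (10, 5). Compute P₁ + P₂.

(15, 10) + (10, 5). λ = (5 - 10)/(10 - 15) ≡ 12/12 mod 17. 12⁻¹ ≡ 10 (mod 17) since 12·10 = 120 ≡ 1, so λ ≡ 1.
  x = λ² - 15 - 10 = 1 - 25 ≡ 10; y = λ·(15 - 10) - 10 ≡ 12. → (10, 12)

(10, 12)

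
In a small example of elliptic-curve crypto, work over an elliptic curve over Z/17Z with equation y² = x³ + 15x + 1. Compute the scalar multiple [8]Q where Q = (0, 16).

O

Double-and-add on 8 = (1000)₂. Start with Q = (0, 16) for the leading 1-bit.
double: tangent at (0, 16): λ = (3·0² + 15)/(2·16) ≡ 15/15. 15⁻¹ ≡ 8 (mod 17) since 15·8 = 120 ≡ 1, so λ ≡ 15·8 ≡ 1.
  x = λ² - 0 - 0 = 1 - 0 ≡ 1; y = λ·(0 - 1) - 16 ≡ 0. → (1, 0)
double: (1, 0) + (1, 0): same x and y₁ ≡ -y₂, so the sum is the point at infinity.
double: the point at infinity + the point at infinity = the point at infinity (identity).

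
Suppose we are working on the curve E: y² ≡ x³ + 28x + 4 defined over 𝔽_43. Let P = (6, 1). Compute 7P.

(2, 38)

Repeated addition: build up to 7P.
2P: tangent at (6, 1): λ = (3·6² + 28)/(2·1) ≡ 7/2. 2⁻¹ ≡ 22 (mod 43) since 2·22 = 44 ≡ 1, so λ ≡ 7·22 ≡ 25.
  x = λ² - 6 - 6 = 625 - 12 ≡ 11; y = λ·(6 - 11) - 1 ≡ 3. → (11, 3)
3P: (11, 3) + (6, 1). λ = (1 - 3)/(6 - 11) ≡ 41/38 mod 43. 38⁻¹ ≡ 17 (mod 43), so λ ≡ 9.
  x = λ² - 11 - 6 = 81 - 17 ≡ 21; y = λ·(11 - 21) - 3 ≡ 36. → (21, 36)
4P: (21, 36) + (6, 1). λ = (1 - 36)/(6 - 21) ≡ 8/28 mod 43. 28⁻¹ ≡ 20 (mod 43), so λ ≡ 31.
  x = λ² - 21 - 6 = 961 - 27 ≡ 31; y = λ·(21 - 31) - 36 ≡ 41. → (31, 41)
5P: (31, 41) + (6, 1). λ = (1 - 41)/(6 - 31) ≡ 3/18 mod 43. 18⁻¹ ≡ 12 (mod 43), so λ ≡ 36.
  x = λ² - 31 - 6 = 1296 - 37 ≡ 12; y = λ·(31 - 12) - 41 ≡ 41. → (12, 41)
6P: (12, 41) + (6, 1). λ = (1 - 41)/(6 - 12) ≡ 3/37 mod 43. 37⁻¹ ≡ 7 (mod 43), so λ ≡ 21.
  x = λ² - 12 - 6 = 441 - 18 ≡ 36; y = λ·(12 - 36) - 41 ≡ 14. → (36, 14)
7P: (36, 14) + (6, 1). λ = (1 - 14)/(6 - 36) ≡ 30/13 mod 43. 13⁻¹ ≡ 10 (mod 43), so λ ≡ 42.
  x = λ² - 36 - 6 = 1764 - 42 ≡ 2; y = λ·(36 - 2) - 14 ≡ 38. → (2, 38)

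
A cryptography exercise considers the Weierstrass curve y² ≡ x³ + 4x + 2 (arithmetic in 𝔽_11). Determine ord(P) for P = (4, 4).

2P: tangent at (4, 4): λ = (3·4² + 4)/(2·4) ≡ 8/8. 8⁻¹ ≡ 7 (mod 11), so λ ≡ 8·7 ≡ 1.
  x = λ² - 4 - 4 = 1 - 8 ≡ 4; y = λ·(4 - 4) - 4 ≡ 7. → (4, 7)
3P: (4, 7) + (4, 4): same x and y₁ ≡ -y₂, so the sum is O.
3P = O, so the order is 3.

3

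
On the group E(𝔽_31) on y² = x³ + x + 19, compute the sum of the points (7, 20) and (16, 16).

(17, 12)

(7, 20) + (16, 16). λ = (16 - 20)/(16 - 7) ≡ 27/9 mod 31. 9⁻¹ ≡ 7 (mod 31), so λ ≡ 3.
  x = λ² - 7 - 16 = 9 - 23 ≡ 17; y = λ·(7 - 17) - 20 ≡ 12. → (17, 12)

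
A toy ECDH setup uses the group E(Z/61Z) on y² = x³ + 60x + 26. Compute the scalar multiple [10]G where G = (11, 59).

Double-and-add on 10 = (1010)₂. Start with G = (11, 59) for the leading 1-bit.
double: tangent at (11, 59): λ = (3·11² + 60)/(2·59) ≡ 57/57. 57⁻¹ ≡ 15 (mod 61), so λ ≡ 57·15 ≡ 1.
  x = λ² - 11 - 11 = 1 - 22 ≡ 40; y = λ·(11 - 40) - 59 ≡ 34. → (40, 34)
double: tangent at (40, 34): λ = (3·40² + 60)/(2·34) ≡ 41/7. 7⁻¹ ≡ 35 (mod 61) since 7·35 = 245 ≡ 1, so λ ≡ 41·35 ≡ 32.
  x = λ² - 40 - 40 = 1024 - 80 ≡ 29; y = λ·(40 - 29) - 34 ≡ 13. → (29, 13)
add G: (29, 13) + (11, 59). λ = (59 - 13)/(11 - 29) ≡ 46/43 mod 61. 43⁻¹ ≡ 44 (mod 61), so λ ≡ 11.
  x = λ² - 29 - 11 = 121 - 40 ≡ 20; y = λ·(29 - 20) - 13 ≡ 25. → (20, 25)
double: tangent at (20, 25): λ = (3·20² + 60)/(2·25) ≡ 40/50. 50⁻¹ ≡ 11 (mod 61) since 50·11 = 550 ≡ 1, so λ ≡ 40·11 ≡ 13.
  x = λ² - 20 - 20 = 169 - 40 ≡ 7; y = λ·(20 - 7) - 25 ≡ 22. → (7, 22)

(7, 22)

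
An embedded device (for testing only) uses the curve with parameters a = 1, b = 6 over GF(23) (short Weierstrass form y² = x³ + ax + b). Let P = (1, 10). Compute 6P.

Repeated addition: build up to 6P.
2P: tangent at (1, 10): λ = (3·1² + 1)/(2·10) ≡ 4/20. 20⁻¹ ≡ 15 (mod 23) since 20·15 = 300 ≡ 1, so λ ≡ 4·15 ≡ 14.
  x = λ² - 1 - 1 = 196 - 2 ≡ 10; y = λ·(1 - 10) - 10 ≡ 2. → (10, 2)
3P: (10, 2) + (1, 10). λ = (10 - 2)/(1 - 10) ≡ 8/14 mod 23. 14⁻¹ ≡ 5 (mod 23) since 14·5 = 70 ≡ 1, so λ ≡ 17.
  x = λ² - 10 - 1 = 289 - 11 ≡ 2; y = λ·(10 - 2) - 2 ≡ 19. → (2, 19)
4P: (2, 19) + (1, 10). λ = (10 - 19)/(1 - 2) ≡ 14/22 mod 23. 22⁻¹ ≡ 22 (mod 23) since 22·22 = 484 ≡ 1, so λ ≡ 9.
  x = λ² - 2 - 1 = 81 - 3 ≡ 9; y = λ·(2 - 9) - 19 ≡ 10. → (9, 10)
5P: (9, 10) + (1, 10). λ = (10 - 10)/(1 - 9) ≡ 0/15 mod 23. 15⁻¹ ≡ 20 (mod 23), so λ ≡ 0.
  x = λ² - 9 - 1 = 0 - 10 ≡ 13; y = λ·(9 - 13) - 10 ≡ 13. → (13, 13)
6P: (13, 13) + (1, 10). λ = (10 - 13)/(1 - 13) ≡ 20/11 mod 23. 11⁻¹ ≡ 21 (mod 23), so λ ≡ 6.
  x = λ² - 13 - 1 = 36 - 14 ≡ 22; y = λ·(13 - 22) - 13 ≡ 2. → (22, 2)

(22, 2)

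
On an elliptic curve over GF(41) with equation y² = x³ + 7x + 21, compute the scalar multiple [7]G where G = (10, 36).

Repeated addition: build up to 7G.
2G: tangent at (10, 36): λ = (3·10² + 7)/(2·36) ≡ 20/31. 31⁻¹ ≡ 4 (mod 41), so λ ≡ 20·4 ≡ 39.
  x = λ² - 10 - 10 = 1521 - 20 ≡ 25; y = λ·(10 - 25) - 36 ≡ 35. → (25, 35)
3G: (25, 35) + (10, 36). λ = (36 - 35)/(10 - 25) ≡ 1/26 mod 41. 26⁻¹ ≡ 30 (mod 41), so λ ≡ 30.
  x = λ² - 25 - 10 = 900 - 35 ≡ 4; y = λ·(25 - 4) - 35 ≡ 21. → (4, 21)
4G: (4, 21) + (10, 36). λ = (36 - 21)/(10 - 4) ≡ 15/6 mod 41. 6⁻¹ ≡ 7 (mod 41), so λ ≡ 23.
  x = λ² - 4 - 10 = 529 - 14 ≡ 23; y = λ·(4 - 23) - 21 ≡ 34. → (23, 34)
5G: (23, 34) + (10, 36). λ = (36 - 34)/(10 - 23) ≡ 2/28 mod 41. 28⁻¹ ≡ 22 (mod 41) since 28·22 = 616 ≡ 1, so λ ≡ 3.
  x = λ² - 23 - 10 = 9 - 33 ≡ 17; y = λ·(23 - 17) - 34 ≡ 25. → (17, 25)
6G: (17, 25) + (10, 36). λ = (36 - 25)/(10 - 17) ≡ 11/34 mod 41. 34⁻¹ ≡ 35 (mod 41), so λ ≡ 16.
  x = λ² - 17 - 10 = 256 - 27 ≡ 24; y = λ·(17 - 24) - 25 ≡ 27. → (24, 27)
7G: (24, 27) + (10, 36). λ = (36 - 27)/(10 - 24) ≡ 9/27 mod 41. 27⁻¹ ≡ 38 (mod 41) since 27·38 = 1026 ≡ 1, so λ ≡ 14.
  x = λ² - 24 - 10 = 196 - 34 ≡ 39; y = λ·(24 - 39) - 27 ≡ 9. → (39, 9)

(39, 9)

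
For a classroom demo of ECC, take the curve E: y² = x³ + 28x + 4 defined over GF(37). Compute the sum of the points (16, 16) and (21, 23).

(36, 30)

(16, 16) + (21, 23). λ = (23 - 16)/(21 - 16) ≡ 7/5 mod 37. 5⁻¹ ≡ 15 (mod 37) since 5·15 = 75 ≡ 1, so λ ≡ 31.
  x = λ² - 16 - 21 = 961 - 37 ≡ 36; y = λ·(16 - 36) - 16 ≡ 30. → (36, 30)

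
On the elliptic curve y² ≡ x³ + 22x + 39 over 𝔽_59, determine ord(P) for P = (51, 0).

2P: (51, 0) + (51, 0): same x and y₁ ≡ -y₂, so the sum is the point at infinity.
2P = the point at infinity, so the order is 2.

2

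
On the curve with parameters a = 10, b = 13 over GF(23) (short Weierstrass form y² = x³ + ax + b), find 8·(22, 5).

Write G = (22, 5).
Repeated addition: build up to 8G.
2G: tangent at (22, 5): λ = (3·22² + 10)/(2·5) ≡ 13/10. 10⁻¹ ≡ 7 (mod 23), so λ ≡ 13·7 ≡ 22.
  x = λ² - 22 - 22 = 484 - 44 ≡ 3; y = λ·(22 - 3) - 5 ≡ 22. → (3, 22)
3G: (3, 22) + (22, 5). λ = (5 - 22)/(22 - 3) ≡ 6/19 mod 23. 19⁻¹ ≡ 17 (mod 23) since 19·17 = 323 ≡ 1, so λ ≡ 10.
  x = λ² - 3 - 22 = 100 - 25 ≡ 6; y = λ·(3 - 6) - 22 ≡ 17. → (6, 17)
4G: (6, 17) + (22, 5). λ = (5 - 17)/(22 - 6) ≡ 11/16 mod 23. 16⁻¹ ≡ 13 (mod 23) since 16·13 = 208 ≡ 1, so λ ≡ 5.
  x = λ² - 6 - 22 = 25 - 28 ≡ 20; y = λ·(6 - 20) - 17 ≡ 5. → (20, 5)
5G: (20, 5) + (22, 5). λ = (5 - 5)/(22 - 20) ≡ 0/2 mod 23. 2⁻¹ ≡ 12 (mod 23), so λ ≡ 0.
  x = λ² - 20 - 22 = 0 - 42 ≡ 4; y = λ·(20 - 4) - 5 ≡ 18. → (4, 18)
6G: (4, 18) + (22, 5). λ = (5 - 18)/(22 - 4) ≡ 10/18 mod 23. 18⁻¹ ≡ 9 (mod 23), so λ ≡ 21.
  x = λ² - 4 - 22 = 441 - 26 ≡ 1; y = λ·(4 - 1) - 18 ≡ 22. → (1, 22)
7G: (1, 22) + (22, 5). λ = (5 - 22)/(22 - 1) ≡ 6/21 mod 23. 21⁻¹ ≡ 11 (mod 23), so λ ≡ 20.
  x = λ² - 1 - 22 = 400 - 23 ≡ 9; y = λ·(1 - 9) - 22 ≡ 2. → (9, 2)
8G: (9, 2) + (22, 5). λ = (5 - 2)/(22 - 9) ≡ 3/13 mod 23. 13⁻¹ ≡ 16 (mod 23), so λ ≡ 2.
  x = λ² - 9 - 22 = 4 - 31 ≡ 19; y = λ·(9 - 19) - 2 ≡ 1. → (19, 1)

(19, 1)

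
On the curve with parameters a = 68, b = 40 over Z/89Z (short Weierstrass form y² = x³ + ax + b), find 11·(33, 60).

(20, 77)

Write P = (33, 60).
Double-and-add on 11 = (1011)₂. Start with P = (33, 60) for the leading 1-bit.
double: tangent at (33, 60): λ = (3·33² + 68)/(2·60) ≡ 42/31. 31⁻¹ ≡ 23 (mod 89), so λ ≡ 42·23 ≡ 76.
  x = λ² - 33 - 33 = 5776 - 66 ≡ 14; y = λ·(33 - 14) - 60 ≡ 49. → (14, 49)
double: tangent at (14, 49): λ = (3·14² + 68)/(2·49) ≡ 33/9. 9⁻¹ ≡ 10 (mod 89) since 9·10 = 90 ≡ 1, so λ ≡ 33·10 ≡ 63.
  x = λ² - 14 - 14 = 3969 - 28 ≡ 25; y = λ·(14 - 25) - 49 ≡ 59. → (25, 59)
add P: (25, 59) + (33, 60). λ = (60 - 59)/(33 - 25) ≡ 1/8 mod 89. 8⁻¹ ≡ 78 (mod 89) since 8·78 = 624 ≡ 1, so λ ≡ 78.
  x = λ² - 25 - 33 = 6084 - 58 ≡ 63; y = λ·(25 - 63) - 59 ≡ 3. → (63, 3)
double: tangent at (63, 3): λ = (3·63² + 68)/(2·3) ≡ 49/6. 6⁻¹ ≡ 15 (mod 89), so λ ≡ 49·15 ≡ 23.
  x = λ² - 63 - 63 = 529 - 126 ≡ 47; y = λ·(63 - 47) - 3 ≡ 9. → (47, 9)
add P: (47, 9) + (33, 60). λ = (60 - 9)/(33 - 47) ≡ 51/75 mod 89. 75⁻¹ ≡ 19 (mod 89), so λ ≡ 79.
  x = λ² - 47 - 33 = 6241 - 80 ≡ 20; y = λ·(47 - 20) - 9 ≡ 77. → (20, 77)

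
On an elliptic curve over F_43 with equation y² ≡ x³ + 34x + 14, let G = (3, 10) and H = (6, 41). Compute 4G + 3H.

First 4G:
Repeated addition: build up to 4G.
2G: tangent at (3, 10): λ = (3·3² + 34)/(2·10) ≡ 18/20. 20⁻¹ ≡ 28 (mod 43), so λ ≡ 18·28 ≡ 31.
  x = λ² - 3 - 3 = 961 - 6 ≡ 9; y = λ·(3 - 9) - 10 ≡ 19. → (9, 19)
3G: (9, 19) + (3, 10). λ = (10 - 19)/(3 - 9) ≡ 34/37 mod 43. 37⁻¹ ≡ 7 (mod 43), so λ ≡ 23.
  x = λ² - 9 - 3 = 529 - 12 ≡ 1; y = λ·(9 - 1) - 19 ≡ 36. → (1, 36)
4G: (1, 36) + (3, 10). λ = (10 - 36)/(3 - 1) ≡ 17/2 mod 43. 2⁻¹ ≡ 22 (mod 43), so λ ≡ 30.
  x = λ² - 1 - 3 = 900 - 4 ≡ 36; y = λ·(1 - 36) - 36 ≡ 32. → (36, 32)
4G = (36, 32).
Next 3H:
Repeated addition: build up to 3H.
2H: tangent at (6, 41): λ = (3·6² + 34)/(2·41) ≡ 13/39. 39⁻¹ ≡ 32 (mod 43) since 39·32 = 1248 ≡ 1, so λ ≡ 13·32 ≡ 29.
  x = λ² - 6 - 6 = 841 - 12 ≡ 12; y = λ·(6 - 12) - 41 ≡ 0. → (12, 0)
3H: (12, 0) + (6, 41). λ = (41 - 0)/(6 - 12) ≡ 41/37 mod 43. 37⁻¹ ≡ 7 (mod 43), so λ ≡ 29.
  x = λ² - 12 - 6 = 841 - 18 ≡ 6; y = λ·(12 - 6) - 0 ≡ 2. → (6, 2)
3H = (6, 2).
Finally 4G + 3H:
(36, 32) + (6, 2). λ = (2 - 32)/(6 - 36) ≡ 13/13 mod 43. 13⁻¹ ≡ 10 (mod 43), so λ ≡ 1.
  x = λ² - 36 - 6 = 1 - 42 ≡ 2; y = λ·(36 - 2) - 32 ≡ 2. → (2, 2)

(2, 2)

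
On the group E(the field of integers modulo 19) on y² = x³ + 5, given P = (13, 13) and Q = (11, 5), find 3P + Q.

First 3P:
Repeated addition: build up to 3P.
2P: tangent at (13, 13): λ = (3·13² + 0)/(2·13) ≡ 13/7. 7⁻¹ ≡ 11 (mod 19) since 7·11 = 77 ≡ 1, so λ ≡ 13·11 ≡ 10.
  x = λ² - 13 - 13 = 100 - 26 ≡ 17; y = λ·(13 - 17) - 13 ≡ 4. → (17, 4)
3P: (17, 4) + (13, 13). λ = (13 - 4)/(13 - 17) ≡ 9/15 mod 19. 15⁻¹ ≡ 14 (mod 19), so λ ≡ 12.
  x = λ² - 17 - 13 = 144 - 30 ≡ 0; y = λ·(17 - 0) - 4 ≡ 10. → (0, 10)
3P = (0, 10).
Finally 3P + Q:
(0, 10) + (11, 5). λ = (5 - 10)/(11 - 0) ≡ 14/11 mod 19. 11⁻¹ ≡ 7 (mod 19) since 11·7 = 77 ≡ 1, so λ ≡ 3.
  x = λ² - 0 - 11 = 9 - 11 ≡ 17; y = λ·(0 - 17) - 10 ≡ 15. → (17, 15)

(17, 15)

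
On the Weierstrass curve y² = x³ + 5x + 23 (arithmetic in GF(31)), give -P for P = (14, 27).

(14, 4)

-(14, 27) = (14, -27 mod 31) = (14, 4).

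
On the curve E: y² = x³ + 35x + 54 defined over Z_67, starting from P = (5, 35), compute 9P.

Double-and-add on 9 = (1001)₂. Start with P = (5, 35) for the leading 1-bit.
double: tangent at (5, 35): λ = (3·5² + 35)/(2·35) ≡ 43/3. 3⁻¹ ≡ 45 (mod 67), so λ ≡ 43·45 ≡ 59.
  x = λ² - 5 - 5 = 3481 - 10 ≡ 54; y = λ·(5 - 54) - 35 ≡ 22. → (54, 22)
double: tangent at (54, 22): λ = (3·54² + 35)/(2·22) ≡ 6/44. 44⁻¹ ≡ 32 (mod 67) since 44·32 = 1408 ≡ 1, so λ ≡ 6·32 ≡ 58.
  x = λ² - 54 - 54 = 3364 - 108 ≡ 40; y = λ·(54 - 40) - 22 ≡ 53. → (40, 53)
double: tangent at (40, 53): λ = (3·40² + 35)/(2·53) ≡ 11/39. 39⁻¹ ≡ 55 (mod 67), so λ ≡ 11·55 ≡ 2.
  x = λ² - 40 - 40 = 4 - 80 ≡ 58; y = λ·(40 - 58) - 53 ≡ 45. → (58, 45)
add P: (58, 45) + (5, 35). λ = (35 - 45)/(5 - 58) ≡ 57/14 mod 67. 14⁻¹ ≡ 24 (mod 67), so λ ≡ 28.
  x = λ² - 58 - 5 = 784 - 63 ≡ 51; y = λ·(58 - 51) - 45 ≡ 17. → (51, 17)

(51, 17)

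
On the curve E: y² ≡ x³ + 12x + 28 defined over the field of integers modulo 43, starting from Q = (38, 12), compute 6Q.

Double-and-add on 6 = (110)₂. Start with Q = (38, 12) for the leading 1-bit.
double: tangent at (38, 12): λ = (3·38² + 12)/(2·12) ≡ 1/24. 24⁻¹ ≡ 9 (mod 43), so λ ≡ 1·9 ≡ 9.
  x = λ² - 38 - 38 = 81 - 76 ≡ 5; y = λ·(38 - 5) - 12 ≡ 27. → (5, 27)
add Q: (5, 27) + (38, 12). λ = (12 - 27)/(38 - 5) ≡ 28/33 mod 43. 33⁻¹ ≡ 30 (mod 43) since 33·30 = 990 ≡ 1, so λ ≡ 23.
  x = λ² - 5 - 38 = 529 - 43 ≡ 13; y = λ·(5 - 13) - 27 ≡ 4. → (13, 4)
double: tangent at (13, 4): λ = (3·13² + 12)/(2·4) ≡ 3/8. 8⁻¹ ≡ 27 (mod 43) since 8·27 = 216 ≡ 1, so λ ≡ 3·27 ≡ 38.
  x = λ² - 13 - 13 = 1444 - 26 ≡ 42; y = λ·(13 - 42) - 4 ≡ 12. → (42, 12)

(42, 12)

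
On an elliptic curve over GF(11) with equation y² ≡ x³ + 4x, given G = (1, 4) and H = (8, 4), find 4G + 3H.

First 4G:
Double-and-add on 4 = (100)₂. Start with G = (1, 4) for the leading 1-bit.
double: tangent at (1, 4): λ = (3·1² + 4)/(2·4) ≡ 7/8. 8⁻¹ ≡ 7 (mod 11), so λ ≡ 7·7 ≡ 5.
  x = λ² - 1 - 1 = 25 - 2 ≡ 1; y = λ·(1 - 1) - 4 ≡ 7. → (1, 7)
double: tangent at (1, 7): λ = (3·1² + 4)/(2·7) ≡ 7/3. 3⁻¹ ≡ 4 (mod 11), so λ ≡ 7·4 ≡ 6.
  x = λ² - 1 - 1 = 36 - 2 ≡ 1; y = λ·(1 - 1) - 7 ≡ 4. → (1, 4)
4G = (1, 4).
Next 3H:
Repeated addition: build up to 3H.
2H: tangent at (8, 4): λ = (3·8² + 4)/(2·4) ≡ 9/8. 8⁻¹ ≡ 7 (mod 11), so λ ≡ 9·7 ≡ 8.
  x = λ² - 8 - 8 = 64 - 16 ≡ 4; y = λ·(8 - 4) - 4 ≡ 6. → (4, 6)
3H: (4, 6) + (8, 4). λ = (4 - 6)/(8 - 4) ≡ 9/4 mod 11. 4⁻¹ ≡ 3 (mod 11), so λ ≡ 5.
  x = λ² - 4 - 8 = 25 - 12 ≡ 2; y = λ·(4 - 2) - 6 ≡ 4. → (2, 4)
3H = (2, 4).
Finally 4G + 3H:
(1, 4) + (2, 4). λ = (4 - 4)/(2 - 1) ≡ 0/1 mod 11. 1⁻¹ ≡ 1 (mod 11), so λ ≡ 0.
  x = λ² - 1 - 2 = 0 - 3 ≡ 8; y = λ·(1 - 8) - 4 ≡ 7. → (8, 7)

(8, 7)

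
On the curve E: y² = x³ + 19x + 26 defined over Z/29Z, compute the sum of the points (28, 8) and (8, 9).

(28, 8) + (8, 9). λ = (9 - 8)/(8 - 28) ≡ 1/9 mod 29. 9⁻¹ ≡ 13 (mod 29) since 9·13 = 117 ≡ 1, so λ ≡ 13.
  x = λ² - 28 - 8 = 169 - 36 ≡ 17; y = λ·(28 - 17) - 8 ≡ 19. → (17, 19)

(17, 19)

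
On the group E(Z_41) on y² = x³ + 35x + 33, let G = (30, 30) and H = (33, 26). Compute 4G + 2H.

First 4G:
Double-and-add on 4 = (100)₂. Start with G = (30, 30) for the leading 1-bit.
double: tangent at (30, 30): λ = (3·30² + 35)/(2·30) ≡ 29/19. 19⁻¹ ≡ 13 (mod 41) since 19·13 = 247 ≡ 1, so λ ≡ 29·13 ≡ 8.
  x = λ² - 30 - 30 = 64 - 60 ≡ 4; y = λ·(30 - 4) - 30 ≡ 14. → (4, 14)
double: tangent at (4, 14): λ = (3·4² + 35)/(2·14) ≡ 1/28. 28⁻¹ ≡ 22 (mod 41) since 28·22 = 616 ≡ 1, so λ ≡ 1·22 ≡ 22.
  x = λ² - 4 - 4 = 484 - 8 ≡ 25; y = λ·(4 - 25) - 14 ≡ 16. → (25, 16)
4G = (25, 16).
Next 2H:
Repeated addition: build up to 2H.
2H: tangent at (33, 26): λ = (3·33² + 35)/(2·26) ≡ 22/11. 11⁻¹ ≡ 15 (mod 41), so λ ≡ 22·15 ≡ 2.
  x = λ² - 33 - 33 = 4 - 66 ≡ 20; y = λ·(33 - 20) - 26 ≡ 0. → (20, 0)
2H = (20, 0).
Finally 4G + 2H:
(25, 16) + (20, 0). λ = (0 - 16)/(20 - 25) ≡ 25/36 mod 41. 36⁻¹ ≡ 8 (mod 41), so λ ≡ 36.
  x = λ² - 25 - 20 = 1296 - 45 ≡ 21; y = λ·(25 - 21) - 16 ≡ 5. → (21, 5)

(21, 5)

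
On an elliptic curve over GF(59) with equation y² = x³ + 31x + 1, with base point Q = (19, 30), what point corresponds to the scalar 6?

(23, 45)

Repeated addition: build up to 6Q.
2Q: tangent at (19, 30): λ = (3·19² + 31)/(2·30) ≡ 52/1. 1⁻¹ ≡ 1 (mod 59), so λ ≡ 52·1 ≡ 52.
  x = λ² - 19 - 19 = 2704 - 38 ≡ 11; y = λ·(19 - 11) - 30 ≡ 32. → (11, 32)
3Q: (11, 32) + (19, 30). λ = (30 - 32)/(19 - 11) ≡ 57/8 mod 59. 8⁻¹ ≡ 37 (mod 59), so λ ≡ 44.
  x = λ² - 11 - 19 = 1936 - 30 ≡ 18; y = λ·(11 - 18) - 32 ≡ 14. → (18, 14)
4Q: (18, 14) + (19, 30). λ = (30 - 14)/(19 - 18) ≡ 16/1 mod 59. 1⁻¹ ≡ 1 (mod 59), so λ ≡ 16.
  x = λ² - 18 - 19 = 256 - 37 ≡ 42; y = λ·(18 - 42) - 14 ≡ 15. → (42, 15)
5Q: (42, 15) + (19, 30). λ = (30 - 15)/(19 - 42) ≡ 15/36 mod 59. 36⁻¹ ≡ 41 (mod 59), so λ ≡ 25.
  x = λ² - 42 - 19 = 625 - 61 ≡ 33; y = λ·(42 - 33) - 15 ≡ 33. → (33, 33)
6Q: (33, 33) + (19, 30). λ = (30 - 33)/(19 - 33) ≡ 56/45 mod 59. 45⁻¹ ≡ 21 (mod 59), so λ ≡ 55.
  x = λ² - 33 - 19 = 3025 - 52 ≡ 23; y = λ·(33 - 23) - 33 ≡ 45. → (23, 45)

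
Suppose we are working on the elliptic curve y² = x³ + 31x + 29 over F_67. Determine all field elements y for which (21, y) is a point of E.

5, 62

x³ + 31x + 29 = 9941 ≡ 25 (mod 67).
Square roots of 25 mod 67: 5 and 62 (since 5² = 25 ≡ 25).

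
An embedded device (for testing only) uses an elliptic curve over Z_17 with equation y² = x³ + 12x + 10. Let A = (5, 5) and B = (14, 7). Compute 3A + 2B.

(5, 12)

First 3A:
Repeated addition: build up to 3A.
2A: tangent at (5, 5): λ = (3·5² + 12)/(2·5) ≡ 2/10. 10⁻¹ ≡ 12 (mod 17) since 10·12 = 120 ≡ 1, so λ ≡ 2·12 ≡ 7.
  x = λ² - 5 - 5 = 49 - 10 ≡ 5; y = λ·(5 - 5) - 5 ≡ 12. → (5, 12)
3A: (5, 12) + (5, 5): same x and y₁ ≡ -y₂, so the sum is 𝒪.
3A = 𝒪.
Next 2B:
Repeated addition: build up to 2B.
2B: tangent at (14, 7): λ = (3·14² + 12)/(2·7) ≡ 5/14. 14⁻¹ ≡ 11 (mod 17), so λ ≡ 5·11 ≡ 4.
  x = λ² - 14 - 14 = 16 - 28 ≡ 5; y = λ·(14 - 5) - 7 ≡ 12. → (5, 12)
2B = (5, 12).
Finally 3A + 2B:
𝒪 + (5, 12) = (5, 12) (identity).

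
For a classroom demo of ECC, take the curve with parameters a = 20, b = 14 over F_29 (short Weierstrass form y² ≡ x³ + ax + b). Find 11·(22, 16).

Write P = (22, 16).
Repeated addition: build up to 11P.
2P: tangent at (22, 16): λ = (3·22² + 20)/(2·16) ≡ 22/3. 3⁻¹ ≡ 10 (mod 29) since 3·10 = 30 ≡ 1, so λ ≡ 22·10 ≡ 17.
  x = λ² - 22 - 22 = 289 - 44 ≡ 13; y = λ·(22 - 13) - 16 ≡ 21. → (13, 21)
3P: (13, 21) + (22, 16). λ = (16 - 21)/(22 - 13) ≡ 24/9 mod 29. 9⁻¹ ≡ 13 (mod 29) since 9·13 = 117 ≡ 1, so λ ≡ 22.
  x = λ² - 13 - 22 = 484 - 35 ≡ 14; y = λ·(13 - 14) - 21 ≡ 15. → (14, 15)
4P: (14, 15) + (22, 16). λ = (16 - 15)/(22 - 14) ≡ 1/8 mod 29. 8⁻¹ ≡ 11 (mod 29) since 8·11 = 88 ≡ 1, so λ ≡ 11.
  x = λ² - 14 - 22 = 121 - 36 ≡ 27; y = λ·(14 - 27) - 15 ≡ 16. → (27, 16)
5P: (27, 16) + (22, 16). λ = (16 - 16)/(22 - 27) ≡ 0/24 mod 29. 24⁻¹ ≡ 23 (mod 29) since 24·23 = 552 ≡ 1, so λ ≡ 0.
  x = λ² - 27 - 22 = 0 - 49 ≡ 9; y = λ·(27 - 9) - 16 ≡ 13. → (9, 13)
6P: (9, 13) + (22, 16). λ = (16 - 13)/(22 - 9) ≡ 3/13 mod 29. 13⁻¹ ≡ 9 (mod 29) since 13·9 = 117 ≡ 1, so λ ≡ 27.
  x = λ² - 9 - 22 = 729 - 31 ≡ 2; y = λ·(9 - 2) - 13 ≡ 2. → (2, 2)
7P: (2, 2) + (22, 16). λ = (16 - 2)/(22 - 2) ≡ 14/20 mod 29. 20⁻¹ ≡ 16 (mod 29), so λ ≡ 21.
  x = λ² - 2 - 22 = 441 - 24 ≡ 11; y = λ·(2 - 11) - 2 ≡ 12. → (11, 12)
8P: (11, 12) + (22, 16). λ = (16 - 12)/(22 - 11) ≡ 4/11 mod 29. 11⁻¹ ≡ 8 (mod 29), so λ ≡ 3.
  x = λ² - 11 - 22 = 9 - 33 ≡ 5; y = λ·(11 - 5) - 12 ≡ 6. → (5, 6)
9P: (5, 6) + (22, 16). λ = (16 - 6)/(22 - 5) ≡ 10/17 mod 29. 17⁻¹ ≡ 12 (mod 29), so λ ≡ 4.
  x = λ² - 5 - 22 = 16 - 27 ≡ 18; y = λ·(5 - 18) - 6 ≡ 0. → (18, 0)
10P: (18, 0) + (22, 16). λ = (16 - 0)/(22 - 18) ≡ 16/4 mod 29. 4⁻¹ ≡ 22 (mod 29) since 4·22 = 88 ≡ 1, so λ ≡ 4.
  x = λ² - 18 - 22 = 16 - 40 ≡ 5; y = λ·(18 - 5) - 0 ≡ 23. → (5, 23)
11P: (5, 23) + (22, 16). λ = (16 - 23)/(22 - 5) ≡ 22/17 mod 29. 17⁻¹ ≡ 12 (mod 29) since 17·12 = 204 ≡ 1, so λ ≡ 3.
  x = λ² - 5 - 22 = 9 - 27 ≡ 11; y = λ·(5 - 11) - 23 ≡ 17. → (11, 17)

(11, 17)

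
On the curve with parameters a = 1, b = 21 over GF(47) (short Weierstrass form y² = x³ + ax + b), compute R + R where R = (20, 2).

(14, 37)

tangent at (20, 2): λ = (3·20² + 1)/(2·2) ≡ 26/4. 4⁻¹ ≡ 12 (mod 47), so λ ≡ 26·12 ≡ 30.
  x = λ² - 20 - 20 = 900 - 40 ≡ 14; y = λ·(20 - 14) - 2 ≡ 37. → (14, 37)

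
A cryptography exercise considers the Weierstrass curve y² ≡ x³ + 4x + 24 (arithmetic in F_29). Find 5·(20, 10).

(9, 8)

Write P = (20, 10).
Repeated addition: build up to 5P.
2P: tangent at (20, 10): λ = (3·20² + 4)/(2·10) ≡ 15/20. 20⁻¹ ≡ 16 (mod 29), so λ ≡ 15·16 ≡ 8.
  x = λ² - 20 - 20 = 64 - 40 ≡ 24; y = λ·(20 - 24) - 10 ≡ 16. → (24, 16)
3P: (24, 16) + (20, 10). λ = (10 - 16)/(20 - 24) ≡ 23/25 mod 29. 25⁻¹ ≡ 7 (mod 29), so λ ≡ 16.
  x = λ² - 24 - 20 = 256 - 44 ≡ 9; y = λ·(24 - 9) - 16 ≡ 21. → (9, 21)
4P: (9, 21) + (20, 10). λ = (10 - 21)/(20 - 9) ≡ 18/11 mod 29. 11⁻¹ ≡ 8 (mod 29), so λ ≡ 28.
  x = λ² - 9 - 20 = 784 - 29 ≡ 1; y = λ·(9 - 1) - 21 ≡ 0. → (1, 0)
5P: (1, 0) + (20, 10). λ = (10 - 0)/(20 - 1) ≡ 10/19 mod 29. 19⁻¹ ≡ 26 (mod 29), so λ ≡ 28.
  x = λ² - 1 - 20 = 784 - 21 ≡ 9; y = λ·(1 - 9) - 0 ≡ 8. → (9, 8)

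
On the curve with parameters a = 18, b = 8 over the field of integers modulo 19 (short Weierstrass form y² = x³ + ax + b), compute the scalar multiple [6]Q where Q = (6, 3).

(9, 14)

Repeated addition: build up to 6Q.
2Q: tangent at (6, 3): λ = (3·6² + 18)/(2·3) ≡ 12/6. 6⁻¹ ≡ 16 (mod 19), so λ ≡ 12·16 ≡ 2.
  x = λ² - 6 - 6 = 4 - 12 ≡ 11; y = λ·(6 - 11) - 3 ≡ 6. → (11, 6)
3Q: (11, 6) + (6, 3). λ = (3 - 6)/(6 - 11) ≡ 16/14 mod 19. 14⁻¹ ≡ 15 (mod 19), so λ ≡ 12.
  x = λ² - 11 - 6 = 144 - 17 ≡ 13; y = λ·(11 - 13) - 6 ≡ 8. → (13, 8)
4Q: (13, 8) + (6, 3). λ = (3 - 8)/(6 - 13) ≡ 14/12 mod 19. 12⁻¹ ≡ 8 (mod 19) since 12·8 = 96 ≡ 1, so λ ≡ 17.
  x = λ² - 13 - 6 = 289 - 19 ≡ 4; y = λ·(13 - 4) - 8 ≡ 12. → (4, 12)
5Q: (4, 12) + (6, 3). λ = (3 - 12)/(6 - 4) ≡ 10/2 mod 19. 2⁻¹ ≡ 10 (mod 19) since 2·10 = 20 ≡ 1, so λ ≡ 5.
  x = λ² - 4 - 6 = 25 - 10 ≡ 15; y = λ·(4 - 15) - 12 ≡ 9. → (15, 9)
6Q: (15, 9) + (6, 3). λ = (3 - 9)/(6 - 15) ≡ 13/10 mod 19. 10⁻¹ ≡ 2 (mod 19), so λ ≡ 7.
  x = λ² - 15 - 6 = 49 - 21 ≡ 9; y = λ·(15 - 9) - 9 ≡ 14. → (9, 14)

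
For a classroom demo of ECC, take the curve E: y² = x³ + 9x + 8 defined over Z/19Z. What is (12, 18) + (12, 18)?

(18, 13)

tangent at (12, 18): λ = (3·12² + 9)/(2·18) ≡ 4/17. 17⁻¹ ≡ 9 (mod 19) since 17·9 = 153 ≡ 1, so λ ≡ 4·9 ≡ 17.
  x = λ² - 12 - 12 = 289 - 24 ≡ 18; y = λ·(12 - 18) - 18 ≡ 13. → (18, 13)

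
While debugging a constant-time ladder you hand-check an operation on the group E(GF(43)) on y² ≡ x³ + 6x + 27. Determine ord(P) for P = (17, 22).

2P: tangent at (17, 22): λ = (3·17² + 6)/(2·22) ≡ 13/1. 1⁻¹ ≡ 1 (mod 43), so λ ≡ 13·1 ≡ 13.
  x = λ² - 17 - 17 = 169 - 34 ≡ 6; y = λ·(17 - 6) - 22 ≡ 35. → (6, 35)
3P: (6, 35) + (17, 22). λ = (22 - 35)/(17 - 6) ≡ 30/11 mod 43. 11⁻¹ ≡ 4 (mod 43) since 11·4 = 44 ≡ 1, so λ ≡ 34.
  x = λ² - 6 - 17 = 1156 - 23 ≡ 15; y = λ·(6 - 15) - 35 ≡ 3. → (15, 3)
4P: (15, 3) + (17, 22). λ = (22 - 3)/(17 - 15) ≡ 19/2 mod 43. 2⁻¹ ≡ 22 (mod 43), so λ ≡ 31.
  x = λ² - 15 - 17 = 961 - 32 ≡ 26; y = λ·(15 - 26) - 3 ≡ 0. → (26, 0)
5P: (26, 0) + (17, 22). λ = (22 - 0)/(17 - 26) ≡ 22/34 mod 43. 34⁻¹ ≡ 19 (mod 43), so λ ≡ 31.
  x = λ² - 26 - 17 = 961 - 43 ≡ 15; y = λ·(26 - 15) - 0 ≡ 40. → (15, 40)
6P: (15, 40) + (17, 22). λ = (22 - 40)/(17 - 15) ≡ 25/2 mod 43. 2⁻¹ ≡ 22 (mod 43), so λ ≡ 34.
  x = λ² - 15 - 17 = 1156 - 32 ≡ 6; y = λ·(15 - 6) - 40 ≡ 8. → (6, 8)
7P: (6, 8) + (17, 22). λ = (22 - 8)/(17 - 6) ≡ 14/11 mod 43. 11⁻¹ ≡ 4 (mod 43) since 11·4 = 44 ≡ 1, so λ ≡ 13.
  x = λ² - 6 - 17 = 169 - 23 ≡ 17; y = λ·(6 - 17) - 8 ≡ 21. → (17, 21)
8P: (17, 21) + (17, 22): same x and y₁ ≡ -y₂, so the sum is O.
8P = O, so the order is 8.

8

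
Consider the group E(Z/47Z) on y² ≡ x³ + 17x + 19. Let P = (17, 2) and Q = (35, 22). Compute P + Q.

(9, 33)

(17, 2) + (35, 22). λ = (22 - 2)/(35 - 17) ≡ 20/18 mod 47. 18⁻¹ ≡ 34 (mod 47), so λ ≡ 22.
  x = λ² - 17 - 35 = 484 - 52 ≡ 9; y = λ·(17 - 9) - 2 ≡ 33. → (9, 33)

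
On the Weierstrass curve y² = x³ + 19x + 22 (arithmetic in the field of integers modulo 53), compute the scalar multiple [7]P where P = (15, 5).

Repeated addition: build up to 7P.
2P: tangent at (15, 5): λ = (3·15² + 19)/(2·5) ≡ 5/10. 10⁻¹ ≡ 16 (mod 53), so λ ≡ 5·16 ≡ 27.
  x = λ² - 15 - 15 = 729 - 30 ≡ 10; y = λ·(15 - 10) - 5 ≡ 24. → (10, 24)
3P: (10, 24) + (15, 5). λ = (5 - 24)/(15 - 10) ≡ 34/5 mod 53. 5⁻¹ ≡ 32 (mod 53), so λ ≡ 28.
  x = λ² - 10 - 15 = 784 - 25 ≡ 17; y = λ·(10 - 17) - 24 ≡ 45. → (17, 45)
4P: (17, 45) + (15, 5). λ = (5 - 45)/(15 - 17) ≡ 13/51 mod 53. 51⁻¹ ≡ 26 (mod 53) since 51·26 = 1326 ≡ 1, so λ ≡ 20.
  x = λ² - 17 - 15 = 400 - 32 ≡ 50; y = λ·(17 - 50) - 45 ≡ 37. → (50, 37)
5P: (50, 37) + (15, 5). λ = (5 - 37)/(15 - 50) ≡ 21/18 mod 53. 18⁻¹ ≡ 3 (mod 53) since 18·3 = 54 ≡ 1, so λ ≡ 10.
  x = λ² - 50 - 15 = 100 - 65 ≡ 35; y = λ·(50 - 35) - 37 ≡ 7. → (35, 7)
6P: (35, 7) + (15, 5). λ = (5 - 7)/(15 - 35) ≡ 51/33 mod 53. 33⁻¹ ≡ 45 (mod 53), so λ ≡ 16.
  x = λ² - 35 - 15 = 256 - 50 ≡ 47; y = λ·(35 - 47) - 7 ≡ 13. → (47, 13)
7P: (47, 13) + (15, 5). λ = (5 - 13)/(15 - 47) ≡ 45/21 mod 53. 21⁻¹ ≡ 48 (mod 53) since 21·48 = 1008 ≡ 1, so λ ≡ 40.
  x = λ² - 47 - 15 = 1600 - 62 ≡ 1; y = λ·(47 - 1) - 13 ≡ 25. → (1, 25)

(1, 25)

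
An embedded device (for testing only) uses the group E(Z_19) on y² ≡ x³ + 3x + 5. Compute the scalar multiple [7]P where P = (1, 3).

(15, 10)

Double-and-add on 7 = (111)₂. Start with P = (1, 3) for the leading 1-bit.
double: tangent at (1, 3): λ = (3·1² + 3)/(2·3) ≡ 6/6. 6⁻¹ ≡ 16 (mod 19), so λ ≡ 6·16 ≡ 1.
  x = λ² - 1 - 1 = 1 - 2 ≡ 18; y = λ·(1 - 18) - 3 ≡ 18. → (18, 18)
add P: (18, 18) + (1, 3). λ = (3 - 18)/(1 - 18) ≡ 4/2 mod 19. 2⁻¹ ≡ 10 (mod 19) since 2·10 = 20 ≡ 1, so λ ≡ 2.
  x = λ² - 18 - 1 = 4 - 19 ≡ 4; y = λ·(18 - 4) - 18 ≡ 10. → (4, 10)
double: tangent at (4, 10): λ = (3·4² + 3)/(2·10) ≡ 13/1. 1⁻¹ ≡ 1 (mod 19), so λ ≡ 13·1 ≡ 13.
  x = λ² - 4 - 4 = 169 - 8 ≡ 9; y = λ·(4 - 9) - 10 ≡ 1. → (9, 1)
add P: (9, 1) + (1, 3). λ = (3 - 1)/(1 - 9) ≡ 2/11 mod 19. 11⁻¹ ≡ 7 (mod 19), so λ ≡ 14.
  x = λ² - 9 - 1 = 196 - 10 ≡ 15; y = λ·(9 - 15) - 1 ≡ 10. → (15, 10)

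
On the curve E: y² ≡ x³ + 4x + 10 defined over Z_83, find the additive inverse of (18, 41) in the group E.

-(18, 41) = (18, -41 mod 83) = (18, 42).

(18, 42)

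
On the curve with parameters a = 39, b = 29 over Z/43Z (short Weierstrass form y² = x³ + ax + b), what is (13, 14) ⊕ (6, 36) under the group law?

(33, 12)

(13, 14) + (6, 36). λ = (36 - 14)/(6 - 13) ≡ 22/36 mod 43. 36⁻¹ ≡ 6 (mod 43) since 36·6 = 216 ≡ 1, so λ ≡ 3.
  x = λ² - 13 - 6 = 9 - 19 ≡ 33; y = λ·(13 - 33) - 14 ≡ 12. → (33, 12)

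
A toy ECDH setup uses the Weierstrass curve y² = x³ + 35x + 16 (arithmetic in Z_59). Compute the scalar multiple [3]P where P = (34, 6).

(30, 49)

Repeated addition: build up to 3P.
2P: tangent at (34, 6): λ = (3·34² + 35)/(2·6) ≡ 22/12. 12⁻¹ ≡ 5 (mod 59), so λ ≡ 22·5 ≡ 51.
  x = λ² - 34 - 34 = 2601 - 68 ≡ 55; y = λ·(34 - 55) - 6 ≡ 44. → (55, 44)
3P: (55, 44) + (34, 6). λ = (6 - 44)/(34 - 55) ≡ 21/38 mod 59. 38⁻¹ ≡ 14 (mod 59), so λ ≡ 58.
  x = λ² - 55 - 34 = 3364 - 89 ≡ 30; y = λ·(55 - 30) - 44 ≡ 49. → (30, 49)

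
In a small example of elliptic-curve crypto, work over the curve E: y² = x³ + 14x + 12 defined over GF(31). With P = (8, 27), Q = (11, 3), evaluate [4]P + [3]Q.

(22, 5)

First 4P:
Double-and-add on 4 = (100)₂. Start with P = (8, 27) for the leading 1-bit.
double: tangent at (8, 27): λ = (3·8² + 14)/(2·27) ≡ 20/23. 23⁻¹ ≡ 27 (mod 31) since 23·27 = 621 ≡ 1, so λ ≡ 20·27 ≡ 13.
  x = λ² - 8 - 8 = 169 - 16 ≡ 29; y = λ·(8 - 29) - 27 ≡ 10. → (29, 10)
double: tangent at (29, 10): λ = (3·29² + 14)/(2·10) ≡ 26/20. 20⁻¹ ≡ 14 (mod 31) since 20·14 = 280 ≡ 1, so λ ≡ 26·14 ≡ 23.
  x = λ² - 29 - 29 = 529 - 58 ≡ 6; y = λ·(29 - 6) - 10 ≡ 23. → (6, 23)
4P = (6, 23).
Next 3Q:
Repeated addition: build up to 3Q.
2Q: tangent at (11, 3): λ = (3·11² + 14)/(2·3) ≡ 5/6. 6⁻¹ ≡ 26 (mod 31), so λ ≡ 5·26 ≡ 6.
  x = λ² - 11 - 11 = 36 - 22 ≡ 14; y = λ·(11 - 14) - 3 ≡ 10. → (14, 10)
3Q: (14, 10) + (11, 3). λ = (3 - 10)/(11 - 14) ≡ 24/28 mod 31. 28⁻¹ ≡ 10 (mod 31), so λ ≡ 23.
  x = λ² - 14 - 11 = 529 - 25 ≡ 8; y = λ·(14 - 8) - 10 ≡ 4. → (8, 4)
3Q = (8, 4).
Finally 4P + 3Q:
(6, 23) + (8, 4). λ = (4 - 23)/(8 - 6) ≡ 12/2 mod 31. 2⁻¹ ≡ 16 (mod 31) since 2·16 = 32 ≡ 1, so λ ≡ 6.
  x = λ² - 6 - 8 = 36 - 14 ≡ 22; y = λ·(6 - 22) - 23 ≡ 5. → (22, 5)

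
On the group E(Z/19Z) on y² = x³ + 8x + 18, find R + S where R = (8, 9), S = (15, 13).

(8, 9) + (15, 13). λ = (13 - 9)/(15 - 8) ≡ 4/7 mod 19. 7⁻¹ ≡ 11 (mod 19) since 7·11 = 77 ≡ 1, so λ ≡ 6.
  x = λ² - 8 - 15 = 36 - 23 ≡ 13; y = λ·(8 - 13) - 9 ≡ 18. → (13, 18)

(13, 18)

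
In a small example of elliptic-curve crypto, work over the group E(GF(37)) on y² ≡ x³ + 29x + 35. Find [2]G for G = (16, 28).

(14, 15)

tangent at (16, 28): λ = (3·16² + 29)/(2·28) ≡ 20/19. 19⁻¹ ≡ 2 (mod 37) since 19·2 = 38 ≡ 1, so λ ≡ 20·2 ≡ 3.
  x = λ² - 16 - 16 = 9 - 32 ≡ 14; y = λ·(16 - 14) - 28 ≡ 15. → (14, 15)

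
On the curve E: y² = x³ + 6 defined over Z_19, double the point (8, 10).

(7, 11)

tangent at (8, 10): λ = (3·8² + 0)/(2·10) ≡ 2/1. 1⁻¹ ≡ 1 (mod 19), so λ ≡ 2·1 ≡ 2.
  x = λ² - 8 - 8 = 4 - 16 ≡ 7; y = λ·(8 - 7) - 10 ≡ 11. → (7, 11)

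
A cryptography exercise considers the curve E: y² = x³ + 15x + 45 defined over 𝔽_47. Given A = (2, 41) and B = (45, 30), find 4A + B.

(29, 37)

First 4A:
Double-and-add on 4 = (100)₂. Start with A = (2, 41) for the leading 1-bit.
double: tangent at (2, 41): λ = (3·2² + 15)/(2·41) ≡ 27/35. 35⁻¹ ≡ 43 (mod 47), so λ ≡ 27·43 ≡ 33.
  x = λ² - 2 - 2 = 1089 - 4 ≡ 4; y = λ·(2 - 4) - 41 ≡ 34. → (4, 34)
double: tangent at (4, 34): λ = (3·4² + 15)/(2·34) ≡ 16/21. 21⁻¹ ≡ 9 (mod 47) since 21·9 = 189 ≡ 1, so λ ≡ 16·9 ≡ 3.
  x = λ² - 4 - 4 = 9 - 8 ≡ 1; y = λ·(4 - 1) - 34 ≡ 22. → (1, 22)
4A = (1, 22).
Finally 4A + B:
(1, 22) + (45, 30). λ = (30 - 22)/(45 - 1) ≡ 8/44 mod 47. 44⁻¹ ≡ 31 (mod 47), so λ ≡ 13.
  x = λ² - 1 - 45 = 169 - 46 ≡ 29; y = λ·(1 - 29) - 22 ≡ 37. → (29, 37)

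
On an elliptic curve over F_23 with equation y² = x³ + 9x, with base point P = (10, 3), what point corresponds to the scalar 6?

(3, 13)

Double-and-add on 6 = (110)₂. Start with P = (10, 3) for the leading 1-bit.
double: tangent at (10, 3): λ = (3·10² + 9)/(2·3) ≡ 10/6. 6⁻¹ ≡ 4 (mod 23) since 6·4 = 24 ≡ 1, so λ ≡ 10·4 ≡ 17.
  x = λ² - 10 - 10 = 289 - 20 ≡ 16; y = λ·(10 - 16) - 3 ≡ 10. → (16, 10)
add P: (16, 10) + (10, 3). λ = (3 - 10)/(10 - 16) ≡ 16/17 mod 23. 17⁻¹ ≡ 19 (mod 23), so λ ≡ 5.
  x = λ² - 16 - 10 = 25 - 26 ≡ 22; y = λ·(16 - 22) - 10 ≡ 6. → (22, 6)
double: tangent at (22, 6): λ = (3·22² + 9)/(2·6) ≡ 12/12. 12⁻¹ ≡ 2 (mod 23), so λ ≡ 12·2 ≡ 1.
  x = λ² - 22 - 22 = 1 - 44 ≡ 3; y = λ·(22 - 3) - 6 ≡ 13. → (3, 13)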